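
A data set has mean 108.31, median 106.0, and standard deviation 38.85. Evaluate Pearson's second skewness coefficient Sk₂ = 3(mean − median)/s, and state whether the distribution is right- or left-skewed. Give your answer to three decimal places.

0.178, right-skewed

Sk₂ = 3(108.31 − 106.0) / 38.85 = 3 × 2.3100 / 38.85
    = 6.9300 / 38.85 ≈ 0.178
Sk₂ > 0 ⇒ mean > median ⇒ right-skewed (positive skew).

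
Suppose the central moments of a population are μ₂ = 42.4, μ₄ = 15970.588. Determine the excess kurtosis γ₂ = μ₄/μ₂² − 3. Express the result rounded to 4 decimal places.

5.8836

μ₂² = 42.4² = 1797.76000
μ₄/μ₂² = 15970.588 / 1797.76000 = 8.88360
γ₂ = 8.88360 − 3 ≈ 5.8836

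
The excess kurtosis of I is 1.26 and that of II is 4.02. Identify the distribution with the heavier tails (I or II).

Higher excess kurtosis ⇒ heavier tails relative to the normal distribution.
1.26 vs 4.02: the larger is 4.02, so II has heavier tails.

II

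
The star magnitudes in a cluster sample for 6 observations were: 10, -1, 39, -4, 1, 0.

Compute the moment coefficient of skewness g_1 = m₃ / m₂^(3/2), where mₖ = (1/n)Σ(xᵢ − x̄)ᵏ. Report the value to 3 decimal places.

x̄ = (10 - 1 + 39 - 4 + 1 + 0) / 6 = 7.5000
deviations (xᵢ − x̄): 2.5000, -8.5000, 31.5000, -11.5000, -6.5000, -7.5000
Σ(xᵢ − x̄)² = 1301.5000 ⇒ m₂ = 1301.5000/6 = 216.91667
Σ(xᵢ − x̄)³ = 28440.0000 ⇒ m₃ = 28440.0000/6 = 4740.00000
m₂^(3/2) = 216.91667^(1.5) = 3194.76842
g_1 = m₃ / m₂^(3/2) = 4740.00000 / 3194.76842 ≈ 1.484

1.484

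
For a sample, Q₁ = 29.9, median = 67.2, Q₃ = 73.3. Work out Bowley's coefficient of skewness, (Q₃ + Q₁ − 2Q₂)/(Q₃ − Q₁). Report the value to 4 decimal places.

-0.7189

numerator: Q₃ + Q₁ − 2Q₂ = 73.3 + 29.9 − 2×67.2 = -31.2000
denominator: Q₃ − Q₁ = 73.3 − 29.9 = 43.4000
Bowley skewness = -31.2000 / 43.4000 ≈ -0.7189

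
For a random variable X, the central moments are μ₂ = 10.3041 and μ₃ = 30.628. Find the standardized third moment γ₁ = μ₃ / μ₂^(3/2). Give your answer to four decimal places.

σ = √μ₂ = √10.3041 = 3.21000
σ³ = μ₂^(3/2) = 33.07616
γ₁ = μ₃/σ³ = 30.628 / 33.07616 ≈ 0.9260

0.9260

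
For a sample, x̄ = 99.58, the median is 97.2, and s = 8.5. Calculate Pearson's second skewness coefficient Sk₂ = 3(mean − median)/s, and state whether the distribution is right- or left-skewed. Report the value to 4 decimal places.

0.8400, right-skewed

Sk₂ = 3(99.58 − 97.2) / 8.5 = 3 × 2.3800 / 8.5
    = 7.1400 / 8.5 ≈ 0.8400
Sk₂ > 0 ⇒ mean > median ⇒ right-skewed (positive skew).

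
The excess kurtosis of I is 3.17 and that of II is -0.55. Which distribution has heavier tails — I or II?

I

Higher excess kurtosis ⇒ heavier tails relative to the normal distribution.
3.17 vs -0.55: the larger is 3.17, so I has heavier tails. (I is leptokurtic — heavier-than-normal tails; the other is platykurtic.)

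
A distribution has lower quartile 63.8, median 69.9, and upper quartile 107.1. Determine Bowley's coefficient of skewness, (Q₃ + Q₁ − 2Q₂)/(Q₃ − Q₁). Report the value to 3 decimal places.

0.718

numerator: Q₃ + Q₁ − 2Q₂ = 107.1 + 63.8 − 2×69.9 = 31.1000
denominator: Q₃ − Q₁ = 107.1 − 63.8 = 43.3000
Bowley skewness = 31.1000 / 43.3000 ≈ 0.718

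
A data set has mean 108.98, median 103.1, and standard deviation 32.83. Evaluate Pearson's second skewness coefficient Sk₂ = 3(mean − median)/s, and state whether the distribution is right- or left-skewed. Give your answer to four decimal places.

0.5373, right-skewed

Sk₂ = 3(108.98 − 103.1) / 32.83 = 3 × 5.8800 / 32.83
    = 17.6400 / 32.83 ≈ 0.5373
Sk₂ > 0 ⇒ mean > median ⇒ right-skewed (positive skew).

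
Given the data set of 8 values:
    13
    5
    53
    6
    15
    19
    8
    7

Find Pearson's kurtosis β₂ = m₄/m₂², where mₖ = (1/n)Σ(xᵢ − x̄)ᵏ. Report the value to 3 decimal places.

x̄ = 15.7500
Σ(xᵢ − x̄)² = 1753.5000 ⇒ m₂ = 219.18750
Σ(xᵢ − x̄)⁴ = 1957359.6563 ⇒ m₄ = 244669.95703
m₂² = 48043.16016
β₂ = m₄/m₂² = 244669.95703 / 48043.16016 ≈ 5.093

5.093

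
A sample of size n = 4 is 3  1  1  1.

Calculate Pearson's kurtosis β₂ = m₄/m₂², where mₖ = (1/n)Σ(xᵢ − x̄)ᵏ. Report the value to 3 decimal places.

x̄ = 1.5000
Σ(xᵢ − x̄)² = 3.0000 ⇒ m₂ = 0.75000
Σ(xᵢ − x̄)⁴ = 5.2500 ⇒ m₄ = 1.31250
m₂² = 0.56250
β₂ = m₄/m₂² = 1.31250 / 0.56250 ≈ 2.333

2.333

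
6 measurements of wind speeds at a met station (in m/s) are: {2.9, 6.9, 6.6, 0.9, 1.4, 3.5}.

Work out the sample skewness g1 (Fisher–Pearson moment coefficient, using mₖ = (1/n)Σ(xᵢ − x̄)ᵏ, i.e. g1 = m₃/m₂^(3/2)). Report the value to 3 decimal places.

0.298

x̄ = (2.9 + 6.9 + 6.6 + 0.9 + 1.4 + 3.5) / 6 = 3.7000
deviations (xᵢ − x̄): -0.8000, 3.2000, 2.9000, -2.8000, -2.3000, -0.2000
Σ(xᵢ − x̄)² = 32.4600 ⇒ m₂ = 32.4600/6 = 5.41000
Σ(xᵢ − x̄)³ = 22.5180 ⇒ m₃ = 22.5180/6 = 3.75300
m₂^(3/2) = 5.41000^(1.5) = 12.58334
g1 = m₃ / m₂^(3/2) = 3.75300 / 12.58334 ≈ 0.298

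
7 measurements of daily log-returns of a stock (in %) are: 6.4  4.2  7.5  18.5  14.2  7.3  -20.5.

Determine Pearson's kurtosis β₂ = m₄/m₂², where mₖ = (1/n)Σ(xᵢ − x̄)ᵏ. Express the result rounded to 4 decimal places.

x̄ = 5.3714
Σ(xᵢ − x̄)² = 930.3143 ⇒ m₂ = 132.90204
Σ(xᵢ − x̄)⁴ = 483824.0809 ⇒ m₄ = 69117.72585
m₂² = 17662.95245
β₂ = m₄/m₂² = 69117.72585 / 17662.95245 ≈ 3.9131

3.9131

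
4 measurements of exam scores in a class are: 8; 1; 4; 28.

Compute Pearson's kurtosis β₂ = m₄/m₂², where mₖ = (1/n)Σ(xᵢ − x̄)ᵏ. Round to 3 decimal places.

x̄ = 10.2500
Σ(xᵢ − x̄)² = 444.7500 ⇒ m₂ = 111.18750
Σ(xᵢ − x̄)⁴ = 108136.8281 ⇒ m₄ = 27034.20703
m₂² = 12362.66016
β₂ = m₄/m₂² = 27034.20703 / 12362.66016 ≈ 2.187

2.187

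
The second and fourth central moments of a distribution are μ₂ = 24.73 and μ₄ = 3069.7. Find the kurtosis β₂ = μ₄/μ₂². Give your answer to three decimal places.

5.019

μ₂² = 24.73² = 611.57290
μ₄/μ₂² = 3069.7 / 611.57290 = 5.01935
β₂ ≈ 5.019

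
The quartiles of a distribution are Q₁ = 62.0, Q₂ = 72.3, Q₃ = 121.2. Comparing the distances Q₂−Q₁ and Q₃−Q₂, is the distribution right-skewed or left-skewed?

Q₂ − Q₁ = 10.3;  Q₃ − Q₂ = 48.9
Q₃ − Q₂ > Q₂ − Q₁ ⇒ the upper half is more spread out ⇒ right-skewed.

right-skewed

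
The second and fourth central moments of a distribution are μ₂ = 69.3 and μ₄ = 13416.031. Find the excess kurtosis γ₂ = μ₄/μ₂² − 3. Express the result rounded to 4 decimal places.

-0.2064

μ₂² = 69.3² = 4802.49000
μ₄/μ₂² = 13416.031 / 4802.49000 = 2.79356
γ₂ = 2.79356 − 3 ≈ -0.2064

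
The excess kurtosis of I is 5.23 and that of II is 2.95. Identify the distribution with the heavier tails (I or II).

I

Higher excess kurtosis ⇒ heavier tails relative to the normal distribution.
5.23 vs 2.95: the larger is 5.23, so I has heavier tails.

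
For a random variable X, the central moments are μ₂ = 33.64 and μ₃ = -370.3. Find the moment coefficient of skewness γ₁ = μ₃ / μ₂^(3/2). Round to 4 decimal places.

-1.8979

σ = √μ₂ = √33.64 = 5.80000
σ³ = μ₂^(3/2) = 195.11200
γ₁ = μ₃/σ³ = -370.3 / 195.11200 ≈ -1.8979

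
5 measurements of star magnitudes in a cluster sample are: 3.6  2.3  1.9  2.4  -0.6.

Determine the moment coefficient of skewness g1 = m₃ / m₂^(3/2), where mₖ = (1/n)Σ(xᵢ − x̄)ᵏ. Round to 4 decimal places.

x̄ = (3.6 + 2.3 + 1.9 + 2.4 - 0.6) / 5 = 1.9200
deviations (xᵢ − x̄): 1.6800, 0.3800, -0.0200, 0.4800, -2.5200
Σ(xᵢ − x̄)² = 9.5480 ⇒ m₂ = 9.5480/5 = 1.90960
Σ(xᵢ − x̄)³ = -11.0959 ⇒ m₃ = -11.0959/5 = -2.21918
m₂^(3/2) = 1.90960^(1.5) = 2.63884
g1 = m₃ / m₂^(3/2) = -2.21918 / 2.63884 ≈ -0.8410

-0.8410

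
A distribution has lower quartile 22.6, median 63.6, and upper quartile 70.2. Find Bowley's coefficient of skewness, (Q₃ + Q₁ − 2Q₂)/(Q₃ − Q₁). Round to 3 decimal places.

-0.723

numerator: Q₃ + Q₁ − 2Q₂ = 70.2 + 22.6 − 2×63.6 = -34.4000
denominator: Q₃ − Q₁ = 70.2 − 22.6 = 47.6000
Bowley skewness = -34.4000 / 47.6000 ≈ -0.723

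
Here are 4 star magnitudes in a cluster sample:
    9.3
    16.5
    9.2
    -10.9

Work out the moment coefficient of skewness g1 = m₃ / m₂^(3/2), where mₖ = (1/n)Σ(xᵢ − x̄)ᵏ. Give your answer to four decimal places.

x̄ = (9.3 + 16.5 + 9.2 - 10.9) / 4 = 6.0250
deviations (xᵢ − x̄): 3.2750, 10.4750, 3.1750, -16.9250
Σ(xᵢ − x̄)² = 416.9875 ⇒ m₂ = 416.9875/4 = 104.24688
Σ(xᵢ − x̄)³ = -3631.7531 ⇒ m₃ = -3631.7531/4 = -907.93828
m₂^(3/2) = 104.24688^(1.5) = 1064.37476
g1 = m₃ / m₂^(3/2) = -907.93828 / 1064.37476 ≈ -0.8530

-0.8530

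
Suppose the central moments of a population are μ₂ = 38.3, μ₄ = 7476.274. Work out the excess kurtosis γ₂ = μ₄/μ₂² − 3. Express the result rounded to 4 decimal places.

μ₂² = 38.3² = 1466.89000
μ₄/μ₂² = 7476.274 / 1466.89000 = 5.09668
γ₂ = 5.09668 − 3 ≈ 2.0967

2.0967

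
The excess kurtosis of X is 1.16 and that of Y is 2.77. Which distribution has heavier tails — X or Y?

Y

Higher excess kurtosis ⇒ heavier tails relative to the normal distribution.
1.16 vs 2.77: the larger is 2.77, so Y has heavier tails.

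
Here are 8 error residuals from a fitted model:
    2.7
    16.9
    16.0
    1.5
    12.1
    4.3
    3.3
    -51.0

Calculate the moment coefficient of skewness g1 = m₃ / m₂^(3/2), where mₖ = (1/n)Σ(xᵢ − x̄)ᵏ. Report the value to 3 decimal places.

x̄ = (2.7 + 16.9 + 16.0 + 1.5 + 12.1 + 4.3 + 3.3 - 51.0) / 8 = 0.7250
deviations (xᵢ − x̄): 1.9750, 16.1750, 15.2750, 0.7750, 11.3750, 3.5750, 2.5750, -51.7250
Σ(xᵢ − x̄)² = 3323.7350 ⇒ m₂ = 3323.7350/8 = 415.46688
Σ(xᵢ − x̄)³ = -129050.3003 ⇒ m₃ = -129050.3003/8 = -16131.28753
m₂^(3/2) = 415.46688^(1.5) = 8468.46321
g1 = m₃ / m₂^(3/2) = -16131.28753 / 8468.46321 ≈ -1.905

-1.905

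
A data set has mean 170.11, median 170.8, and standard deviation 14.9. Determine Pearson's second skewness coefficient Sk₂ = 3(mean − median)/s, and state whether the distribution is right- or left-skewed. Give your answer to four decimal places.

-0.1389, left-skewed

Sk₂ = 3(170.11 − 170.8) / 14.9 = 3 × -0.6900 / 14.9
    = -2.0700 / 14.9 ≈ -0.1389
Sk₂ < 0 ⇒ mean < median ⇒ left-skewed (negative skew).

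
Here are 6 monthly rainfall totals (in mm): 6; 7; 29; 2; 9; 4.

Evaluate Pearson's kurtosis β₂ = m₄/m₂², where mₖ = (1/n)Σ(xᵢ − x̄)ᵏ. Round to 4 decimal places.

3.7892

x̄ = 9.5000
Σ(xᵢ − x̄)² = 485.5000 ⇒ m₂ = 80.91667
Σ(xᵢ − x̄)⁴ = 148858.3750 ⇒ m₄ = 24809.72917
m₂² = 6547.50694
β₂ = m₄/m₂² = 24809.72917 / 6547.50694 ≈ 3.7892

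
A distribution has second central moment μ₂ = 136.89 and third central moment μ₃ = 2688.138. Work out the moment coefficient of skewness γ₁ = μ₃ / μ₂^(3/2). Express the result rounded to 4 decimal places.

1.6784

σ = √μ₂ = √136.89 = 11.70000
σ³ = μ₂^(3/2) = 1601.61300
γ₁ = μ₃/σ³ = 2688.138 / 1601.61300 ≈ 1.6784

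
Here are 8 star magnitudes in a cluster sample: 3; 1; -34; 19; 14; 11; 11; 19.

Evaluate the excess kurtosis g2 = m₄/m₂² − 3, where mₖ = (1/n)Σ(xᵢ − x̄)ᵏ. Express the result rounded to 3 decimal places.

1.620

x̄ = 5.5000
Σ(xᵢ − x̄)² = 2084.0000 ⇒ m₂ = 260.50000
Σ(xᵢ − x̄)⁴ = 2508309.5000 ⇒ m₄ = 313538.68750
m₂² = 67860.25000
g2 = m₄/m₂² − 3 = 4.62036 − 3 ≈ 1.620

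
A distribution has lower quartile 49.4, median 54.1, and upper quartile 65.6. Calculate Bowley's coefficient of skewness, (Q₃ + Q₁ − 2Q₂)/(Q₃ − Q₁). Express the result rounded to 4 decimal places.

0.4198

numerator: Q₃ + Q₁ − 2Q₂ = 65.6 + 49.4 − 2×54.1 = 6.8000
denominator: Q₃ − Q₁ = 65.6 − 49.4 = 16.2000
Bowley skewness = 6.8000 / 16.2000 ≈ 0.4198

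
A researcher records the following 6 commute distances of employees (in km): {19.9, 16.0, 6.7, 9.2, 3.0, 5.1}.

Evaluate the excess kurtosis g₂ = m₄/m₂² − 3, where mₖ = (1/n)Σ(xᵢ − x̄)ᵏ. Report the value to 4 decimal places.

x̄ = 9.9833
Σ(xᵢ − x̄)² = 218.5483 ⇒ m₂ = 36.42472
Σ(xᵢ − x̄)⁴ = 14044.7529 ⇒ m₄ = 2340.79215
m₂² = 1326.76039
g₂ = m₄/m₂² − 3 = 1.76429 − 3 ≈ -1.2357

-1.2357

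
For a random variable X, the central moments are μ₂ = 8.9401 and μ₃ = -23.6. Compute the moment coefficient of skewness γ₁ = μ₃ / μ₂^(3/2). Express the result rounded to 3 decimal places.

-0.883

σ = √μ₂ = √8.9401 = 2.99000
σ³ = μ₂^(3/2) = 26.73090
γ₁ = μ₃/σ³ = -23.6 / 26.73090 ≈ -0.883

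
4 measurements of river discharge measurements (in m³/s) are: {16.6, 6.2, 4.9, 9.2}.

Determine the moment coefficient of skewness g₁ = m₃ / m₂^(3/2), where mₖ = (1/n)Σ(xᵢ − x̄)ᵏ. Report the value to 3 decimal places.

x̄ = (16.6 + 6.2 + 4.9 + 9.2) / 4 = 9.2250
deviations (xᵢ − x̄): 7.3750, -3.0250, -4.3250, -0.0250
Σ(xᵢ − x̄)² = 82.2475 ⇒ m₂ = 82.2475/4 = 20.56188
Σ(xᵢ − x̄)³ = 292.5484 ⇒ m₃ = 292.5484/4 = 73.13709
m₂^(3/2) = 20.56188^(1.5) = 93.23824
g₁ = m₃ / m₂^(3/2) = 73.13709 / 93.23824 ≈ 0.784

0.784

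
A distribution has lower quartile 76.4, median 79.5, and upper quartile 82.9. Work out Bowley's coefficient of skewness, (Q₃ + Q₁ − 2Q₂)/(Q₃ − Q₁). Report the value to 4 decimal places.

numerator: Q₃ + Q₁ − 2Q₂ = 82.9 + 76.4 − 2×79.5 = 0.3000
denominator: Q₃ − Q₁ = 82.9 − 76.4 = 6.5000
Bowley skewness = 0.3000 / 6.5000 ≈ 0.0462

0.0462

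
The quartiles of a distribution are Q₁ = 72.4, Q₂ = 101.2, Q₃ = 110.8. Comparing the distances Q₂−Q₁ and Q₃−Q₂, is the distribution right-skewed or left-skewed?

left-skewed

Q₂ − Q₁ = 28.8;  Q₃ − Q₂ = 9.6
Q₂ − Q₁ > Q₃ − Q₂ ⇒ the lower half is more spread out ⇒ left-skewed.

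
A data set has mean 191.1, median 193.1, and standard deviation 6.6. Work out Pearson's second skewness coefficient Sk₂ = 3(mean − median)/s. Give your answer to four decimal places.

Sk₂ = 3(191.1 − 193.1) / 6.6 = 3 × -2.0000 / 6.6
    = -6.0000 / 6.6 ≈ -0.9091

-0.9091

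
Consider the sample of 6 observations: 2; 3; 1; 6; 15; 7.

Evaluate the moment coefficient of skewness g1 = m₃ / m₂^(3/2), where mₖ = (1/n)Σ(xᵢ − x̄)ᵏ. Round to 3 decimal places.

1.051

x̄ = (2 + 3 + 1 + 6 + 15 + 7) / 6 = 5.6667
deviations (xᵢ − x̄): -3.6667, -2.6667, -4.6667, 0.3333, 9.3333, 1.3333
Σ(xᵢ − x̄)² = 131.3333 ⇒ m₂ = 131.3333/6 = 21.88889
Σ(xᵢ − x̄)³ = 645.5556 ⇒ m₃ = 645.5556/6 = 107.59259
m₂^(3/2) = 21.88889^(1.5) = 102.40840
g1 = m₃ / m₂^(3/2) = 107.59259 / 102.40840 ≈ 1.051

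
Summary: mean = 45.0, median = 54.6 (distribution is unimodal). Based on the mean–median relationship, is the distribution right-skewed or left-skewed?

mean − median = 45.0 − 54.6 = -9.6
mean < median ⇒ the longer tail is on the left ⇒ left-skewed (negatively skewed).

left-skewed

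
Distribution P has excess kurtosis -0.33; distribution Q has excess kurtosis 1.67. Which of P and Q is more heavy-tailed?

Q

Higher excess kurtosis ⇒ heavier tails relative to the normal distribution.
-0.33 vs 1.67: the larger is 1.67, so Q has heavier tails. (Q is leptokurtic — heavier-than-normal tails; the other is platykurtic.)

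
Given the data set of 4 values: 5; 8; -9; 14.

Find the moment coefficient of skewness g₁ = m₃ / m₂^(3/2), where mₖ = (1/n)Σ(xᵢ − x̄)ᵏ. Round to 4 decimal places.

-0.6485

x̄ = (5 + 8 - 9 + 14) / 4 = 4.5000
deviations (xᵢ − x̄): 0.5000, 3.5000, -13.5000, 9.5000
Σ(xᵢ − x̄)² = 285.0000 ⇒ m₂ = 285.0000/4 = 71.25000
Σ(xᵢ − x̄)³ = -1560.0000 ⇒ m₃ = -1560.0000/4 = -390.00000
m₂^(3/2) = 71.25000^(1.5) = 601.41922
g₁ = m₃ / m₂^(3/2) = -390.00000 / 601.41922 ≈ -0.6485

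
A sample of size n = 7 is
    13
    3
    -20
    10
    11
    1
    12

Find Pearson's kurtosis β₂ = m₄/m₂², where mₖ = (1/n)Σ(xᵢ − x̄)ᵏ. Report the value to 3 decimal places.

3.794

x̄ = 4.2857
Σ(xᵢ − x̄)² = 815.4286 ⇒ m₂ = 116.48980
Σ(xᵢ − x̄)⁴ = 360385.2478 ⇒ m₄ = 51483.60683
m₂² = 13569.87255
β₂ = m₄/m₂² = 51483.60683 / 13569.87255 ≈ 3.794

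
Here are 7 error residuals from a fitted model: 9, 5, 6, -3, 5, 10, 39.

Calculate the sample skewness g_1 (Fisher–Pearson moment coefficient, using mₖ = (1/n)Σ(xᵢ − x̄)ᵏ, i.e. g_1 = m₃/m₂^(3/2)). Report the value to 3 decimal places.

1.603

x̄ = (9 + 5 + 6 - 3 + 5 + 10 + 39) / 7 = 10.1429
deviations (xᵢ − x̄): -1.1429, -5.1429, -4.1429, -13.1429, -5.1429, -0.1429, 28.8571
Σ(xᵢ − x̄)² = 1076.8571 ⇒ m₂ = 1076.8571/7 = 153.83673
Σ(xᵢ − x̄)³ = 21415.4694 ⇒ m₃ = 21415.4694/7 = 3059.35277
m₂^(3/2) = 153.83673^(1.5) = 1908.05144
g_1 = m₃ / m₂^(3/2) = 3059.35277 / 1908.05144 ≈ 1.603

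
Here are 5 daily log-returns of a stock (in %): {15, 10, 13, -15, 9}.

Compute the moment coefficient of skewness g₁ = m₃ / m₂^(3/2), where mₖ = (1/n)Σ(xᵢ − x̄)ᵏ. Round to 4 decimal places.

-1.3570

x̄ = (15 + 10 + 13 - 15 + 9) / 5 = 6.4000
deviations (xᵢ − x̄): 8.6000, 3.6000, 6.6000, -21.4000, 2.6000
Σ(xᵢ − x̄)² = 595.2000 ⇒ m₂ = 595.2000/5 = 119.04000
Σ(xᵢ − x̄)³ = -8812.5600 ⇒ m₃ = -8812.5600/5 = -1762.51200
m₂^(3/2) = 119.04000^(1.5) = 1298.79132
g₁ = m₃ / m₂^(3/2) = -1762.51200 / 1298.79132 ≈ -1.3570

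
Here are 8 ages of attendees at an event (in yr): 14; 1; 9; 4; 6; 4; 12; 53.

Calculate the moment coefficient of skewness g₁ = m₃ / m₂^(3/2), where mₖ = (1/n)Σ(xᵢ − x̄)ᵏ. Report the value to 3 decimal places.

x̄ = (14 + 1 + 9 + 4 + 6 + 4 + 12 + 53) / 8 = 12.8750
deviations (xᵢ − x̄): 1.1250, -11.8750, -3.8750, -8.8750, -6.8750, -8.8750, -0.8750, 40.1250
Σ(xᵢ − x̄)² = 1972.8750 ⇒ m₂ = 1972.8750/8 = 246.60938
Σ(xᵢ − x̄)³ = 61146.8438 ⇒ m₃ = 61146.8438/8 = 7643.35547
m₂^(3/2) = 246.60938^(1.5) = 3872.70462
g₁ = m₃ / m₂^(3/2) = 7643.35547 / 3872.70462 ≈ 1.974

1.974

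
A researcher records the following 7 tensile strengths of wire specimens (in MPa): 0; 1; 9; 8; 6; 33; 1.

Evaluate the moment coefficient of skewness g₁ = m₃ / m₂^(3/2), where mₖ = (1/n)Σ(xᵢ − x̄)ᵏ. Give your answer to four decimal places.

x̄ = (0 + 1 + 9 + 8 + 6 + 33 + 1) / 7 = 8.2857
deviations (xᵢ − x̄): -8.2857, -7.2857, 0.7143, -0.2857, -2.2857, 24.7143, -7.2857
Σ(xᵢ − x̄)² = 791.4286 ⇒ m₂ = 791.4286/7 = 113.06122
Σ(xᵢ − x̄)³ = 13741.4694 ⇒ m₃ = 13741.4694/7 = 1963.06706
m₂^(3/2) = 113.06122^(1.5) = 1202.18285
g₁ = m₃ / m₂^(3/2) = 1963.06706 / 1202.18285 ≈ 1.6329

1.6329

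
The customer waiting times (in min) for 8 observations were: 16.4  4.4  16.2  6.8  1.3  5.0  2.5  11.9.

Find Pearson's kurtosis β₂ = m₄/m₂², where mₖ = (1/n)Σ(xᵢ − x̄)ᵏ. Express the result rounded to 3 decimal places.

x̄ = 8.0625
Σ(xᵢ − x̄)² = 251.5187 ⇒ m₂ = 31.43984
Σ(xᵢ − x̄)⁴ = 12753.1632 ⇒ m₄ = 1594.14540
m₂² = 988.46378
β₂ = m₄/m₂² = 1594.14540 / 988.46378 ≈ 1.613

1.613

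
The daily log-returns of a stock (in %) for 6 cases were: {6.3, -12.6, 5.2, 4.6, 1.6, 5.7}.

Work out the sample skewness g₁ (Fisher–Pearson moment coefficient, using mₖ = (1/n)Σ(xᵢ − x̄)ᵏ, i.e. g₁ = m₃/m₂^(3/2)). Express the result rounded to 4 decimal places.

-1.6000

x̄ = (6.3 - 12.6 + 5.2 + 4.6 + 1.6 + 5.7) / 6 = 1.8000
deviations (xᵢ − x̄): 4.5000, -14.4000, 3.4000, 2.8000, -0.2000, 3.9000
Σ(xᵢ − x̄)² = 262.2600 ⇒ m₂ = 262.2600/6 = 43.71000
Σ(xᵢ − x̄)³ = -2774.2920 ⇒ m₃ = -2774.2920/6 = -462.38200
m₂^(3/2) = 43.71000^(1.5) = 288.98228
g₁ = m₃ / m₂^(3/2) = -462.38200 / 288.98228 ≈ -1.6000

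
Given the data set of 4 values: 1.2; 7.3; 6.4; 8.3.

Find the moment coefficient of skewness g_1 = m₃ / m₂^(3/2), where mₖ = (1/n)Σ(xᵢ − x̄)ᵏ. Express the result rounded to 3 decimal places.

x̄ = (1.2 + 7.3 + 6.4 + 8.3) / 4 = 5.8000
deviations (xᵢ − x̄): -4.6000, 1.5000, 0.6000, 2.5000
Σ(xᵢ − x̄)² = 30.0200 ⇒ m₂ = 30.0200/4 = 7.50500
Σ(xᵢ − x̄)³ = -78.1200 ⇒ m₃ = -78.1200/4 = -19.53000
m₂^(3/2) = 7.50500^(1.5) = 20.56014
g_1 = m₃ / m₂^(3/2) = -19.53000 / 20.56014 ≈ -0.950

-0.950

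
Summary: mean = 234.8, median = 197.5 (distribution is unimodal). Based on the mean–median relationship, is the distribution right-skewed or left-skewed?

right-skewed

mean − median = 234.8 − 197.5 = 37.3
mean > median ⇒ the longer tail is on the right ⇒ right-skewed (positively skewed).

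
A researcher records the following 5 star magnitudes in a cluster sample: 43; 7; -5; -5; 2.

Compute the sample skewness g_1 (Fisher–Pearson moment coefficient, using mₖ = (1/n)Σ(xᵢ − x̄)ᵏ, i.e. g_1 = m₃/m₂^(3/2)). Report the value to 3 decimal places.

x̄ = (43 + 7 - 5 - 5 + 2) / 5 = 8.4000
deviations (xᵢ − x̄): 34.6000, -1.4000, -13.4000, -13.4000, -6.4000
Σ(xᵢ − x̄)² = 1599.2000 ⇒ m₂ = 1599.2000/5 = 319.84000
Σ(xᵢ − x̄)³ = 36344.6400 ⇒ m₃ = 36344.6400/5 = 7268.92800
m₂^(3/2) = 319.84000^(1.5) = 5720.04131
g_1 = m₃ / m₂^(3/2) = 7268.92800 / 5720.04131 ≈ 1.271

1.271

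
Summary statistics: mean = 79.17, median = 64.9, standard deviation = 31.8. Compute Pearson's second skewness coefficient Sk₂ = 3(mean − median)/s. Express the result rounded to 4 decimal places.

Sk₂ = 3(79.17 − 64.9) / 31.8 = 3 × 14.2700 / 31.8
    = 42.8100 / 31.8 ≈ 1.3462

1.3462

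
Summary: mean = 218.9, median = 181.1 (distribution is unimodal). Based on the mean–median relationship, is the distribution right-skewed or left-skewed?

right-skewed

mean − median = 218.9 − 181.1 = 37.8
mean > median ⇒ the longer tail is on the right ⇒ right-skewed (positively skewed).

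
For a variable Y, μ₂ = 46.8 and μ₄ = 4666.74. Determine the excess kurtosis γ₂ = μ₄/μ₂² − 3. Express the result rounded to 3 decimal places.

-0.869

μ₂² = 46.8² = 2190.24000
μ₄/μ₂² = 4666.74 / 2190.24000 = 2.13070
γ₂ = 2.13070 − 3 ≈ -0.869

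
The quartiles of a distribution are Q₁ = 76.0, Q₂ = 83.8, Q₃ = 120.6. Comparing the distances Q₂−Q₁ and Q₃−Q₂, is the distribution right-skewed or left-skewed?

Q₂ − Q₁ = 7.8;  Q₃ − Q₂ = 36.8
Q₃ − Q₂ > Q₂ − Q₁ ⇒ the upper half is more spread out ⇒ right-skewed.

right-skewed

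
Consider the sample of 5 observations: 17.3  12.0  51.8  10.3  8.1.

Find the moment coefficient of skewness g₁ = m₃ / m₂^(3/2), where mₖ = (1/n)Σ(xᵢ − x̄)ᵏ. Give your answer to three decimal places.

x̄ = (17.3 + 12.0 + 51.8 + 10.3 + 8.1) / 5 = 19.9000
deviations (xᵢ − x̄): -2.6000, -7.9000, 31.9000, -9.6000, -11.8000
Σ(xᵢ − x̄)² = 1318.1800 ⇒ m₂ = 1318.1800/5 = 263.63600
Σ(xᵢ − x̄)³ = 29423.3760 ⇒ m₃ = 29423.3760/5 = 5884.67520
m₂^(3/2) = 263.63600^(1.5) = 4280.62389
g₁ = m₃ / m₂^(3/2) = 5884.67520 / 4280.62389 ≈ 1.375

1.375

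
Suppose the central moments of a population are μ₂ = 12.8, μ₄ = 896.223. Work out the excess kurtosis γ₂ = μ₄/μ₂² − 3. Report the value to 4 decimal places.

μ₂² = 12.8² = 163.84000
μ₄/μ₂² = 896.223 / 163.84000 = 5.47011
γ₂ = 5.47011 − 3 ≈ 2.4701

2.4701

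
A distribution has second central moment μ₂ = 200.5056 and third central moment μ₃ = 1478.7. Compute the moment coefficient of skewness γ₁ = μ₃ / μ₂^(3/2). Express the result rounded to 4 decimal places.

σ = √μ₂ = √200.5056 = 14.16000
σ³ = μ₂^(3/2) = 2839.15930
γ₁ = μ₃/σ³ = 1478.7 / 2839.15930 ≈ 0.5208

0.5208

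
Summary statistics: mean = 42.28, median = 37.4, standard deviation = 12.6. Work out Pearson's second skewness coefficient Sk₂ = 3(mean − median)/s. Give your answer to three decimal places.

1.162

Sk₂ = 3(42.28 − 37.4) / 12.6 = 3 × 4.8800 / 12.6
    = 14.6400 / 12.6 ≈ 1.162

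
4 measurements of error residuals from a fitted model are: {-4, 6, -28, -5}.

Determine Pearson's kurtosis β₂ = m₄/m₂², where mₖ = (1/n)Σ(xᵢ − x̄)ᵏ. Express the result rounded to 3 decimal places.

2.119

x̄ = -7.7500
Σ(xᵢ − x̄)² = 620.7500 ⇒ m₂ = 155.18750
Σ(xᵢ − x̄)⁴ = 204150.8281 ⇒ m₄ = 51037.70703
m₂² = 24083.16016
β₂ = m₄/m₂² = 51037.70703 / 24083.16016 ≈ 2.119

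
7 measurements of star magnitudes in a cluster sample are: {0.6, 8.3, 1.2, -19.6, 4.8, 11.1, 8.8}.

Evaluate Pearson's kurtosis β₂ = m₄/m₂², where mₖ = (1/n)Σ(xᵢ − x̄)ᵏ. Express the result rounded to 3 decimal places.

3.938

x̄ = 2.1714
Σ(xᵢ − x̄)² = 645.5343 ⇒ m₂ = 92.21918
Σ(xᵢ − x̄)⁴ = 234422.5174 ⇒ m₄ = 33488.93106
m₂² = 8504.37784
β₂ = m₄/m₂² = 33488.93106 / 8504.37784 ≈ 3.938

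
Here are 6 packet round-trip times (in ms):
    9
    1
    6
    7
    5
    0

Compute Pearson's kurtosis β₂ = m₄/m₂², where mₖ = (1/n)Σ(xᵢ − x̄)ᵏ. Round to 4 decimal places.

1.6595

x̄ = 4.6667
Σ(xᵢ − x̄)² = 61.3333 ⇒ m₂ = 10.22222
Σ(xᵢ − x̄)⁴ = 1040.4444 ⇒ m₄ = 173.40741
m₂² = 104.49383
β₂ = m₄/m₂² = 173.40741 / 104.49383 ≈ 1.6595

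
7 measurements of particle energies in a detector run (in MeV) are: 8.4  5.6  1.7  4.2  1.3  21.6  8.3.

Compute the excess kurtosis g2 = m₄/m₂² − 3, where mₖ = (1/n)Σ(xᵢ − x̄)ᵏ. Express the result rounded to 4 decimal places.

0.7677

x̄ = 7.3000
Σ(xᵢ − x̄)² = 286.5600 ⇒ m₂ = 40.93714
Σ(xᵢ − x̄)⁴ = 44198.7780 ⇒ m₄ = 6314.11114
m₂² = 1675.84967
g2 = m₄/m₂² − 3 = 3.76771 − 3 ≈ 0.7677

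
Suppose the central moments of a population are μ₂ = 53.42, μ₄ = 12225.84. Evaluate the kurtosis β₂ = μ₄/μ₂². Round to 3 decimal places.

4.284

μ₂² = 53.42² = 2853.69640
μ₄/μ₂² = 12225.84 / 2853.69640 = 4.28421
β₂ ≈ 4.284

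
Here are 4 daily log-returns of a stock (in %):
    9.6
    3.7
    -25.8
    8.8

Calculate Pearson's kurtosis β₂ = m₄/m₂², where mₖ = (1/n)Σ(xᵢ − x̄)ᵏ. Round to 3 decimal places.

2.264

x̄ = -0.9250
Σ(xᵢ − x̄)² = 845.5075 ⇒ m₂ = 211.37688
Σ(xᵢ − x̄)⁴ = 404544.2455 ⇒ m₄ = 101136.06136
m₂² = 44680.18328
β₂ = m₄/m₂² = 101136.06136 / 44680.18328 ≈ 2.264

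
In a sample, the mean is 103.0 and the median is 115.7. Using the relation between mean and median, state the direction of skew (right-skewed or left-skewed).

left-skewed

mean − median = 103.0 − 115.7 = -12.7
mean < median ⇒ the longer tail is on the left ⇒ left-skewed (negatively skewed).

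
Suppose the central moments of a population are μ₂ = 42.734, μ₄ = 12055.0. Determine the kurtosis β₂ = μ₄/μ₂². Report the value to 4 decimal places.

6.6012

μ₂² = 42.734² = 1826.19476
μ₄/μ₂² = 12055.0 / 1826.19476 = 6.60116
β₂ ≈ 6.6012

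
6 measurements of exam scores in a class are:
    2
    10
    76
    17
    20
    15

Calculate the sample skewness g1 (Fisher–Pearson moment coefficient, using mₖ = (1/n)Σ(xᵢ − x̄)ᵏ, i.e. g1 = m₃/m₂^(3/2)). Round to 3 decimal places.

x̄ = (2 + 10 + 76 + 17 + 20 + 15) / 6 = 23.3333
deviations (xᵢ − x̄): -21.3333, -13.3333, 52.6667, -6.3333, -3.3333, -8.3333
Σ(xᵢ − x̄)² = 3527.3333 ⇒ m₂ = 3527.3333/6 = 587.88889
Σ(xᵢ − x̄)³ = 133136.4444 ⇒ m₃ = 133136.4444/6 = 22189.40741
m₂^(3/2) = 587.88889^(1.5) = 14254.20099
g1 = m₃ / m₂^(3/2) = 22189.40741 / 14254.20099 ≈ 1.557

1.557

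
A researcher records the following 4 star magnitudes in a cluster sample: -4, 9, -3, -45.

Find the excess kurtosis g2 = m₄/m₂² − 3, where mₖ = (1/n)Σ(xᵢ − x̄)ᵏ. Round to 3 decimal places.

x̄ = -10.7500
Σ(xᵢ − x̄)² = 1668.7500 ⇒ m₂ = 417.18750
Σ(xᵢ − x̄)⁴ = 1533907.8281 ⇒ m₄ = 383476.95703
m₂² = 174045.41016
g2 = m₄/m₂² − 3 = 2.20332 − 3 ≈ -0.797

-0.797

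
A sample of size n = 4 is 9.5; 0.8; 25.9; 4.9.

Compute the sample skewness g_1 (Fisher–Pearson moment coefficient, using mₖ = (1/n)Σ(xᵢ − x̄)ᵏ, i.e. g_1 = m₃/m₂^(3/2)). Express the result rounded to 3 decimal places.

x̄ = (9.5 + 0.8 + 25.9 + 4.9) / 4 = 10.2750
deviations (xᵢ − x̄): -0.7750, -9.4750, 15.6250, -5.3750
Σ(xᵢ − x̄)² = 363.4075 ⇒ m₂ = 363.4075/4 = 90.85187
Σ(xᵢ − x̄)³ = 2808.3206 ⇒ m₃ = 2808.3206/4 = 702.08016
m₂^(3/2) = 90.85187^(1.5) = 865.96600
g_1 = m₃ / m₂^(3/2) = 702.08016 / 865.96600 ≈ 0.811

0.811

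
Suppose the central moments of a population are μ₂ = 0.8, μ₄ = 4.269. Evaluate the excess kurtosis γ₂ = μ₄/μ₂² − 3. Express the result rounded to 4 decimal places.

3.6703

μ₂² = 0.8² = 0.64000
μ₄/μ₂² = 4.269 / 0.64000 = 6.67031
γ₂ = 6.67031 − 3 ≈ 3.6703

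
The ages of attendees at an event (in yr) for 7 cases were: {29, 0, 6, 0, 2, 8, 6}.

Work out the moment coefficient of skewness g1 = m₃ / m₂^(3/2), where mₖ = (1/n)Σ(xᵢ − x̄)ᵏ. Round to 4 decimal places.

1.6379

x̄ = (29 + 0 + 6 + 0 + 2 + 8 + 6) / 7 = 7.2857
deviations (xᵢ − x̄): 21.7143, -7.2857, -1.2857, -7.2857, -5.2857, 0.7143, -1.2857
Σ(xᵢ − x̄)² = 609.4286 ⇒ m₂ = 609.4286/7 = 87.06122
Σ(xᵢ − x̄)³ = 9313.4694 ⇒ m₃ = 9313.4694/7 = 1330.49563
m₂^(3/2) = 87.06122^(1.5) = 812.33872
g1 = m₃ / m₂^(3/2) = 1330.49563 / 812.33872 ≈ 1.6379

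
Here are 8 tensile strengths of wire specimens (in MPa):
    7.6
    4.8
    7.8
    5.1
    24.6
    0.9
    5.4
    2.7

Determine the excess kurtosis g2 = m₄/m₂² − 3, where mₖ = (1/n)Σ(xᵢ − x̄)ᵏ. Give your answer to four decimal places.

2.1147

x̄ = 7.3625
Σ(xᵢ − x̄)² = 376.4188 ⇒ m₂ = 47.05234
Σ(xᵢ − x̄)⁴ = 90588.0705 ⇒ m₄ = 11323.50882
m₂² = 2213.92305
g2 = m₄/m₂² − 3 = 5.11468 − 3 ≈ 2.1147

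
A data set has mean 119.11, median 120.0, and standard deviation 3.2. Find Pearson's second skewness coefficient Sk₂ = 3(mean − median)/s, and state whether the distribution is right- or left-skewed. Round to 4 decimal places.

Sk₂ = 3(119.11 − 120.0) / 3.2 = 3 × -0.8900 / 3.2
    = -2.6700 / 3.2 ≈ -0.8344
Sk₂ < 0 ⇒ mean < median ⇒ left-skewed (negative skew).

-0.8344, left-skewed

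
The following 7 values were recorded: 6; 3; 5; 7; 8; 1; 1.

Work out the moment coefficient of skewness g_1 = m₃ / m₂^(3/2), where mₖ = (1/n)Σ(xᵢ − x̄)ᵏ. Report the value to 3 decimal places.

x̄ = (6 + 3 + 5 + 7 + 8 + 1 + 1) / 7 = 4.4286
deviations (xᵢ − x̄): 1.5714, -1.4286, 0.5714, 2.5714, 3.5714, -3.4286, -3.4286
Σ(xᵢ − x̄)² = 47.7143 ⇒ m₂ = 47.7143/7 = 6.81633
Σ(xᵢ − x̄)³ = -16.8980 ⇒ m₃ = -16.8980/7 = -2.41399
m₂^(3/2) = 6.81633^(1.5) = 17.79613
g_1 = m₃ / m₂^(3/2) = -2.41399 / 17.79613 ≈ -0.136

-0.136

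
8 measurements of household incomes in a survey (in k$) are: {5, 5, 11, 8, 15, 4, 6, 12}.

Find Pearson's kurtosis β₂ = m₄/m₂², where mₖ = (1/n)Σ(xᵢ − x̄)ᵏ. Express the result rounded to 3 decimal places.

x̄ = 8.2500
Σ(xᵢ − x̄)² = 111.5000 ⇒ m₂ = 13.93750
Σ(xᵢ − x̄)⁴ = 2905.9063 ⇒ m₄ = 363.23828
m₂² = 194.25391
β₂ = m₄/m₂² = 363.23828 / 194.25391 ≈ 1.870

1.870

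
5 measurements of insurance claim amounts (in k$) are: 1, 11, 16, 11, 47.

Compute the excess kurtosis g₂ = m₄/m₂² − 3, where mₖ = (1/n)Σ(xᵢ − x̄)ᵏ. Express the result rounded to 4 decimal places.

-0.1507

x̄ = 17.2000
Σ(xᵢ − x̄)² = 1228.8000 ⇒ m₂ = 245.76000
Σ(xᵢ − x̄)⁴ = 860447.1360 ⇒ m₄ = 172089.42720
m₂² = 60397.97760
g₂ = m₄/m₂² − 3 = 2.84926 − 3 ≈ -0.1507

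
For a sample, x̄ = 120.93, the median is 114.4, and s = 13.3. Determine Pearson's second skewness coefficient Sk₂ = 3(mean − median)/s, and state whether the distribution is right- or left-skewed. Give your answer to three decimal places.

1.473, right-skewed

Sk₂ = 3(120.93 − 114.4) / 13.3 = 3 × 6.5300 / 13.3
    = 19.5900 / 13.3 ≈ 1.473
Sk₂ > 0 ⇒ mean > median ⇒ right-skewed (positive skew).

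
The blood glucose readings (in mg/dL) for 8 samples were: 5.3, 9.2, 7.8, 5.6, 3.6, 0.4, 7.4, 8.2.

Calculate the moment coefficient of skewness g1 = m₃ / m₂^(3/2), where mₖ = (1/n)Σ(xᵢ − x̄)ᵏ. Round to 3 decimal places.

-0.813

x̄ = (5.3 + 9.2 + 7.8 + 5.6 + 3.6 + 0.4 + 7.4 + 8.2) / 8 = 5.9375
deviations (xᵢ − x̄): -0.6375, 3.2625, 1.8625, -0.3375, -2.3375, -5.5375, 1.4625, 2.2625
Σ(xᵢ − x̄)² = 58.0187 ⇒ m₂ = 58.0187/8 = 7.25234
Σ(xᵢ − x̄)³ = -126.9745 ⇒ m₃ = -126.9745/8 = -15.87182
m₂^(3/2) = 7.25234^(1.5) = 19.53069
g1 = m₃ / m₂^(3/2) = -15.87182 / 19.53069 ≈ -0.813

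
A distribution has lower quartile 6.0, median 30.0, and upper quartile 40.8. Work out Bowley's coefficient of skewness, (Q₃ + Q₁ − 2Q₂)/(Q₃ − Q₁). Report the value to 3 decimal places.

numerator: Q₃ + Q₁ − 2Q₂ = 40.8 + 6.0 − 2×30.0 = -13.2000
denominator: Q₃ − Q₁ = 40.8 − 6.0 = 34.8000
Bowley skewness = -13.2000 / 34.8000 ≈ -0.379

-0.379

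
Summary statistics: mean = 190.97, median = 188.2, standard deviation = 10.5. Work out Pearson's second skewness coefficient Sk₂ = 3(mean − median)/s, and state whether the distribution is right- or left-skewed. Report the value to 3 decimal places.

0.791, right-skewed

Sk₂ = 3(190.97 − 188.2) / 10.5 = 3 × 2.7700 / 10.5
    = 8.3100 / 10.5 ≈ 0.791
Sk₂ > 0 ⇒ mean > median ⇒ right-skewed (positive skew).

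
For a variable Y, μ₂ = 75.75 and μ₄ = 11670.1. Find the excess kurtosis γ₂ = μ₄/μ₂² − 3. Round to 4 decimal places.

-0.9662

μ₂² = 75.75² = 5738.06250
μ₄/μ₂² = 11670.1 / 5738.06250 = 2.03380
γ₂ = 2.03380 − 3 ≈ -0.9662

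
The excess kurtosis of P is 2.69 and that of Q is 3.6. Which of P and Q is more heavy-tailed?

Q

Higher excess kurtosis ⇒ heavier tails relative to the normal distribution.
2.69 vs 3.6: the larger is 3.6, so Q has heavier tails.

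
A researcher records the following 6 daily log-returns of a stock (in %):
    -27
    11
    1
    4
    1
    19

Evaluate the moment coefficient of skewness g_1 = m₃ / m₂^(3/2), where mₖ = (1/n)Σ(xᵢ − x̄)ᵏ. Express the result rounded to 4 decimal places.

x̄ = (-27 + 11 + 1 + 4 + 1 + 19) / 6 = 1.5000
deviations (xᵢ − x̄): -28.5000, 9.5000, -0.5000, 2.5000, -0.5000, 17.5000
Σ(xᵢ − x̄)² = 1215.5000 ⇒ m₂ = 1215.5000/6 = 202.58333
Σ(xᵢ − x̄)³ = -16917.0000 ⇒ m₃ = -16917.0000/6 = -2819.50000
m₂^(3/2) = 202.58333^(1.5) = 2883.40448
g_1 = m₃ / m₂^(3/2) = -2819.50000 / 2883.40448 ≈ -0.9778

-0.9778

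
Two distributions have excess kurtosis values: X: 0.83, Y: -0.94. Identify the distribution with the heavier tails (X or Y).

X

Higher excess kurtosis ⇒ heavier tails relative to the normal distribution.
0.83 vs -0.94: the larger is 0.83, so X has heavier tails. (X is leptokurtic — heavier-than-normal tails; the other is platykurtic.)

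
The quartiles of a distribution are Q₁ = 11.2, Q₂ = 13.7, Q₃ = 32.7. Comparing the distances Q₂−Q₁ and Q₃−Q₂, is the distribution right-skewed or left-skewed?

Q₂ − Q₁ = 2.5;  Q₃ − Q₂ = 19.0
Q₃ − Q₂ > Q₂ − Q₁ ⇒ the upper half is more spread out ⇒ right-skewed.

right-skewed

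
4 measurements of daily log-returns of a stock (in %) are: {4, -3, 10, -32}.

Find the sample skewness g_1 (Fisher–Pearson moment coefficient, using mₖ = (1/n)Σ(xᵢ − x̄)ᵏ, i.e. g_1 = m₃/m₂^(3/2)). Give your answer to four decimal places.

-0.8837

x̄ = (4 - 3 + 10 - 32) / 4 = -5.2500
deviations (xᵢ − x̄): 9.2500, 2.2500, 15.2500, -26.7500
Σ(xᵢ − x̄)² = 1038.7500 ⇒ m₂ = 1038.7500/4 = 259.68750
Σ(xᵢ − x̄)³ = -14791.8750 ⇒ m₃ = -14791.8750/4 = -3697.96875
m₂^(3/2) = 259.68750^(1.5) = 4184.81793
g_1 = m₃ / m₂^(3/2) = -3697.96875 / 4184.81793 ≈ -0.8837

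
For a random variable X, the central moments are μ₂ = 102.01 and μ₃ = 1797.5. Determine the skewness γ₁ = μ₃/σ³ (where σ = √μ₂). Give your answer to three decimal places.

σ = √μ₂ = √102.01 = 10.10000
σ³ = μ₂^(3/2) = 1030.30100
γ₁ = μ₃/σ³ = 1797.5 / 1030.30100 ≈ 1.745

1.745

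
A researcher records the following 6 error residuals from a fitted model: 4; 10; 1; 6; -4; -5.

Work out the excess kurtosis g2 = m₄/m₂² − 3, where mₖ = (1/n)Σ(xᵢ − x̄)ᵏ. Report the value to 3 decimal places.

x̄ = 2.0000
Σ(xᵢ − x̄)² = 170.0000 ⇒ m₂ = 28.33333
Σ(xᵢ − x̄)⁴ = 8066.0000 ⇒ m₄ = 1344.33333
m₂² = 802.77778
g2 = m₄/m₂² − 3 = 1.67460 − 3 ≈ -1.325

-1.325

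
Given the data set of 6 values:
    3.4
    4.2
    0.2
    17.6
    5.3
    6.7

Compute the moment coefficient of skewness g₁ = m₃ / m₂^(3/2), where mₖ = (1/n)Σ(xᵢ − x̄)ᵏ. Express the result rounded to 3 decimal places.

x̄ = (3.4 + 4.2 + 0.2 + 17.6 + 5.3 + 6.7) / 6 = 6.2333
deviations (xᵢ − x̄): -2.8333, -2.0333, -6.0333, 11.3667, -0.9333, 0.4667
Σ(xᵢ − x̄)² = 178.8533 ⇒ m₂ = 178.8533/6 = 29.80889
Σ(xᵢ − x̄)³ = 1217.1024 ⇒ m₃ = 1217.1024/6 = 202.85041
m₂^(3/2) = 29.80889^(1.5) = 162.74913
g₁ = m₃ / m₂^(3/2) = 202.85041 / 162.74913 ≈ 1.246

1.246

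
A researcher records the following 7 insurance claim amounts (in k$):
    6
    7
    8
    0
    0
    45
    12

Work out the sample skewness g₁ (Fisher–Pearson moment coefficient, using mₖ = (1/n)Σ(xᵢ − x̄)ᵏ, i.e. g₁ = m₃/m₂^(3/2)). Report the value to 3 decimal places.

1.718

x̄ = (6 + 7 + 8 + 0 + 0 + 45 + 12) / 7 = 11.1429
deviations (xᵢ − x̄): -5.1429, -4.1429, -3.1429, -11.1429, -11.1429, 33.8571, 0.8571
Σ(xᵢ − x̄)² = 1448.8571 ⇒ m₂ = 1448.8571/7 = 206.97959
Σ(xᵢ − x̄)³ = 35806.0408 ⇒ m₃ = 35806.0408/7 = 5115.14869
m₂^(3/2) = 206.97959^(1.5) = 2977.77095
g₁ = m₃ / m₂^(3/2) = 5115.14869 / 2977.77095 ≈ 1.718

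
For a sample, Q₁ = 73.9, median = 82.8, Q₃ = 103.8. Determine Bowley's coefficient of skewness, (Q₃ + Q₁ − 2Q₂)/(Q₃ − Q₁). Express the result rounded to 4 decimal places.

numerator: Q₃ + Q₁ − 2Q₂ = 103.8 + 73.9 − 2×82.8 = 12.1000
denominator: Q₃ − Q₁ = 103.8 − 73.9 = 29.9000
Bowley skewness = 12.1000 / 29.9000 ≈ 0.4047

0.4047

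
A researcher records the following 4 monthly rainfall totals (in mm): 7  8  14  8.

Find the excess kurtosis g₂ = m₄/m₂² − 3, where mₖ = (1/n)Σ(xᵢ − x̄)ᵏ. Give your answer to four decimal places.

x̄ = 9.2500
Σ(xᵢ − x̄)² = 30.7500 ⇒ m₂ = 7.68750
Σ(xᵢ − x̄)⁴ = 539.5781 ⇒ m₄ = 134.89453
m₂² = 59.09766
g₂ = m₄/m₂² − 3 = 2.28257 − 3 ≈ -0.7174

-0.7174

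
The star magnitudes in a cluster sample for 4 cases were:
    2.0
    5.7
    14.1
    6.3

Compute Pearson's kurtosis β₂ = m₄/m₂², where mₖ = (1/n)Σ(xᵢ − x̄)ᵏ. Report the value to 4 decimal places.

2.0908

x̄ = 7.0250
Σ(xᵢ − x̄)² = 77.5875 ⇒ m₂ = 19.39687
Σ(xᵢ − x̄)⁴ = 3146.5182 ⇒ m₄ = 786.62954
m₂² = 376.23876
β₂ = m₄/m₂² = 786.62954 / 376.23876 ≈ 2.0908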